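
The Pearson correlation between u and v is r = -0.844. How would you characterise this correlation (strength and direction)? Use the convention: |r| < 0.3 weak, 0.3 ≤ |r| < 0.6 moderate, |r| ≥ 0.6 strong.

strong negative

r = -0.844 < 0 so the relationship is negative.
|r| = 0.844, which falls in the strong range.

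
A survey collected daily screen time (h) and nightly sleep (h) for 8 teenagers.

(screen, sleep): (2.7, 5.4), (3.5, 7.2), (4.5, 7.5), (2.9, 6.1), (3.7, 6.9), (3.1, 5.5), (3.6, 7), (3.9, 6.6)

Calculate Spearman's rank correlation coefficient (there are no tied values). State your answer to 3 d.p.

0.738

Rank screen: 1, 4, 8, 2, 6, 3, 5, 7
Rank sleep: 1, 7, 8, 3, 5, 2, 6, 4
d = rank(screen) − rank(sleep): 0, -3, 0, -1, 1, 1, -1, 3; Σd² = 22
ρ = 1 − 6Σd² / [n(n²−1)] = 1 − 6×22 / (8×63) = 1 − 132/504 ≈ 0.738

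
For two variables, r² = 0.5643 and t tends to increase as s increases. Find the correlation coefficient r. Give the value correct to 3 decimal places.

|r| = √0.5643 = 0.751
The association is positive, so r = 0.751.

0.751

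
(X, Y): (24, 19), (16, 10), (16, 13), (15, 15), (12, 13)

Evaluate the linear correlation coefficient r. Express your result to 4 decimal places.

0.7284

n = 5, ΣX = 83, ΣY = 70, ΣX² = 1457, ΣY² = 1024, ΣXY = 1205
nΣXY − ΣXΣY = 6025 − 5810 = 215
nΣX² − (ΣX)² = 7285 − 6889 = 396; nΣY² − (ΣY)² = 5120 − 4900 = 220
r = 215 / √(396 × 220) = 215 / 295.1610 ≈ 0.7284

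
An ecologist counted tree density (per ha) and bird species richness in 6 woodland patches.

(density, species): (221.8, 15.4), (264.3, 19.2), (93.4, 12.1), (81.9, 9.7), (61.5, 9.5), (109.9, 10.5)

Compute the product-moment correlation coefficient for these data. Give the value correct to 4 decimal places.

n = 6, Σx = 832.8, Σy = 76.4, Σx² = 150341.16, Σy² = 1046.8, Σxy = 12153.05
nΣxy − ΣxΣy = 72918.3 − 63625.92 = 9292.38
nΣx² − (Σx)² = 902046.96 − 693555.84 = 208491.12; nΣy² − (Σy)² = 6280.8 − 5836.96 = 443.84
r = 9292.38 / √(208491.12 × 443.84) = 9292.38 / 9619.5997 ≈ 0.9660

0.9660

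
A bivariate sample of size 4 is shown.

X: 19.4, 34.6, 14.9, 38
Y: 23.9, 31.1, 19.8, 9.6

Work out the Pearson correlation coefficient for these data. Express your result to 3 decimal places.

-0.184

n = 4, ΣX = 106.9, ΣY = 84.4, ΣX² = 3239.53, ΣY² = 2022.62, ΣXY = 2199.54
nΣXY − ΣXΣY = 8798.16 − 9022.36 = -224.2
nΣX² − (ΣX)² = 12958.12 − 11427.61 = 1530.51; nΣY² − (ΣY)² = 8090.48 − 7123.36 = 967.12
r = -224.2 / √(1530.51 × 967.12) = -224.2 / 1216.6293 ≈ -0.184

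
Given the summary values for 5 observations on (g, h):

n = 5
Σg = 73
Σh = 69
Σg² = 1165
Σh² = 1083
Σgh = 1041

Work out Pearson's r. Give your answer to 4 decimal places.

0.2950

r = (nΣgh − ΣgΣh) / √[(nΣg² − (Σg)²)(nΣh² − (Σh)²)]
Numerator: 5×1041 − 73×69 = 168
Denominator: √[(5825 − 5329)(5415 − 4761)] = √[496 × 654] = 569.5472
r = 168 / 569.5472 ≈ 0.2950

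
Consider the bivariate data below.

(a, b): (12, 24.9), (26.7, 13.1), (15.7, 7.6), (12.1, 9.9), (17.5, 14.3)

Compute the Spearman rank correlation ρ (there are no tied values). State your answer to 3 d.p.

-0.200

Rank a: 1, 5, 3, 2, 4
Rank b: 5, 3, 1, 2, 4
d = rank(a) − rank(b): -4, 2, 2, 0, 0; Σd² = 24
ρ = 1 − 6Σd² / [n(n²−1)] = 1 − 6×24 / (5×24) = 1 − 144/120 ≈ -0.200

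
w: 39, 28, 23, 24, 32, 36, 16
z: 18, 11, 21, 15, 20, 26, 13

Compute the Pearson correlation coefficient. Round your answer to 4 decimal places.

n = 7, Σw = 198, Σz = 124, Σw² = 5986, Σz² = 2356, Σwz = 3637
nΣwz − ΣwΣz = 25459 − 24552 = 907
nΣw² − (Σw)² = 41902 − 39204 = 2698; nΣz² − (Σz)² = 16492 − 15376 = 1116
r = 907 / √(2698 × 1116) = 907 / 1735.2141 ≈ 0.5227

0.5227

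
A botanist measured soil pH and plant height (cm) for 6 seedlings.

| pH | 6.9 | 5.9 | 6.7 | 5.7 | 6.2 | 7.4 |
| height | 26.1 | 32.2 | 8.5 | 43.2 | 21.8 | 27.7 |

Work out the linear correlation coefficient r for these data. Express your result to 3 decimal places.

-0.486

n = 6, Σx = 38.8, Σy = 159.5, Σx² = 253, Σy² = 4899.07, Σxy = 1013.4
nΣxy − ΣxΣy = 6080.4 − 6188.6 = -108.2
nΣx² − (Σx)² = 1518 − 1505.44 = 12.56; nΣy² − (Σy)² = 29394.42 − 25440.25 = 3954.17
r = -108.2 / √(12.56 × 3954.17) = -108.2 / 222.8551 ≈ -0.486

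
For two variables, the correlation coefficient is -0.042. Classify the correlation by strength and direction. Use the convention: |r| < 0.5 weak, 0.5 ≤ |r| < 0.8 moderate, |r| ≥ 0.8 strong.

r = -0.042 < 0 so the relationship is negative.
|r| = 0.042, which falls in the weak range.

weak negative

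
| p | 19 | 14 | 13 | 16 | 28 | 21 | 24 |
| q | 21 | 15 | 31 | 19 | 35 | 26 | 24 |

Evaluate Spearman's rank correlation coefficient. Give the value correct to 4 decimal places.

0.4286

Rank p: 4, 2, 1, 3, 7, 5, 6
Rank q: 3, 1, 6, 2, 7, 5, 4
d = rank(p) − rank(q): 1, 1, -5, 1, 0, 0, 2; Σd² = 32
ρ = 1 − 6Σd² / [n(n²−1)] = 1 − 6×32 / (7×48) = 1 − 192/336 ≈ 0.4286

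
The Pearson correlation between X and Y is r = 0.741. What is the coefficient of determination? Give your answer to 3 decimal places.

r² = (0.741)² = 0.549

0.549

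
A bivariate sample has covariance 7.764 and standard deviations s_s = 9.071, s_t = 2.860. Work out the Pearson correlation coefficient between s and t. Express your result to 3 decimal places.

0.299

r = Cov(s,t) / (s_s · s_t) = 7.764 / (9.071 × 2.860)
  = 7.764 / 25.9431 ≈ 0.299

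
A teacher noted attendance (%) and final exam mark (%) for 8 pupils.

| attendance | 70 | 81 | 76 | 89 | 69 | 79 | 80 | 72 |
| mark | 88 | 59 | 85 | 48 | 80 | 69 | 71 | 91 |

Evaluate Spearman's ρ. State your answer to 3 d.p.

Rank attendance: 2, 7, 4, 8, 1, 5, 6, 3
Rank mark: 7, 2, 6, 1, 5, 3, 4, 8
d = rank(attendance) − rank(mark): -5, 5, -2, 7, -4, 2, 2, -5; Σd² = 152
ρ = 1 − 6Σd² / [n(n²−1)] = 1 − 6×152 / (8×63) = 1 − 912/504 ≈ -0.810

-0.810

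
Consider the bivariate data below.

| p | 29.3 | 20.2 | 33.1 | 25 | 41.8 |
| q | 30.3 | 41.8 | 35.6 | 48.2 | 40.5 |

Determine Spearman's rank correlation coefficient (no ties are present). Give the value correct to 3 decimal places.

-0.500

Rank p: 3, 1, 4, 2, 5
Rank q: 1, 4, 2, 5, 3
d = rank(p) − rank(q): 2, -3, 2, -3, 2; Σd² = 30
ρ = 1 − 6Σd² / [n(n²−1)] = 1 − 6×30 / (5×24) = 1 − 180/120 ≈ -0.500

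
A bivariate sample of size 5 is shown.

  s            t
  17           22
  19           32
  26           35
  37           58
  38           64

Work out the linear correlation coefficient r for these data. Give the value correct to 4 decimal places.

0.9773

n = 5, Σs = 137, Σt = 211, Σs² = 4139, Σt² = 10193, Σst = 6470
nΣst − ΣsΣt = 32350 − 28907 = 3443
nΣs² − (Σs)² = 20695 − 18769 = 1926; nΣt² − (Σt)² = 50965 − 44521 = 6444
r = 3443 / √(1926 × 6444) = 3443 / 3522.9454 ≈ 0.9773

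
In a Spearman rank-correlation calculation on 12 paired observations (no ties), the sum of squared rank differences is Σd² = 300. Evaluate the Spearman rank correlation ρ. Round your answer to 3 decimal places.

-0.049

ρ = 1 − 6Σd² / [n(n²−1)] = 1 − 6×300 / (12×143)
  = 1 − 1800/1716 = 1 − 1.0490 ≈ -0.049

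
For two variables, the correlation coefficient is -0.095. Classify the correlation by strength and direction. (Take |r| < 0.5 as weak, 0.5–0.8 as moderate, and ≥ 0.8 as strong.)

r = -0.095 < 0 so the relationship is negative.
|r| = 0.095, which falls in the weak range.

weak negative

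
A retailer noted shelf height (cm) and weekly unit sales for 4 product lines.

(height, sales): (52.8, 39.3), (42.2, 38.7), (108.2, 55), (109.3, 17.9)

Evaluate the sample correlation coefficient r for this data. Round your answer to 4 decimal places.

n = 4, Σx = 312.5, Σy = 150.9, Σx² = 28222.41, Σy² = 6387.59, Σxy = 11615.65
nΣxy − ΣxΣy = 46462.6 − 47156.25 = -693.65
nΣx² − (Σx)² = 112889.64 − 97656.25 = 15233.39; nΣy² − (Σy)² = 25550.36 − 22770.81 = 2779.55
r = -693.65 / √(15233.39 × 2779.55) = -693.65 / 6507.0707 ≈ -0.1066

-0.1066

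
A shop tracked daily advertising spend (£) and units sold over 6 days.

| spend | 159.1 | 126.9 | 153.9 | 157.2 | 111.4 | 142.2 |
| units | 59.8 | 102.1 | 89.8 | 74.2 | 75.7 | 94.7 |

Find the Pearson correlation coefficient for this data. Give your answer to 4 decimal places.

-0.3437

n = 6, Σx = 850.7, Σy = 496.3, Σx² = 122444.27, Σy² = 42268.71, Σxy = 69854.45
nΣxy − ΣxΣy = 419126.7 − 422202.41 = -3075.71
nΣx² − (Σx)² = 734665.62 − 723690.49 = 10975.13; nΣy² − (Σy)² = 253612.26 − 246313.69 = 7298.57
r = -3075.71 / √(10975.13 × 7298.57) = -3075.71 / 8950.0142 ≈ -0.3437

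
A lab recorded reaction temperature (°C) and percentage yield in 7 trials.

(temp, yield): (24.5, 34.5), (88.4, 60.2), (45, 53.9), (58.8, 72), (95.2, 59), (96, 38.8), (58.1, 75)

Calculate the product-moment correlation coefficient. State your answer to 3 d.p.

0.133

n = 7, Σx = 466, Σy = 393.4, Σx² = 35551.9, Σy² = 23514.94, Σxy = 26525.13
nΣxy − ΣxΣy = 185675.91 − 183324.4 = 2351.51
nΣx² − (Σx)² = 248863.3 − 217156 = 31707.3; nΣy² − (Σy)² = 164604.58 − 154763.56 = 9841.02
r = 2351.51 / √(31707.3 × 9841.02) = 2351.51 / 17664.4324 ≈ 0.133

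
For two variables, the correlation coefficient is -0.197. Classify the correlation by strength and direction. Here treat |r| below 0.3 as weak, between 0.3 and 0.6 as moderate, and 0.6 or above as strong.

weak negative

r = -0.197 < 0 so the relationship is negative.
|r| = 0.197, which falls in the weak range.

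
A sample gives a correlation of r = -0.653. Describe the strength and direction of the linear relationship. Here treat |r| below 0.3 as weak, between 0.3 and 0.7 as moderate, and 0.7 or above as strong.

r = -0.653 < 0 so the relationship is negative.
|r| = 0.653, which falls in the moderate range.

moderate negative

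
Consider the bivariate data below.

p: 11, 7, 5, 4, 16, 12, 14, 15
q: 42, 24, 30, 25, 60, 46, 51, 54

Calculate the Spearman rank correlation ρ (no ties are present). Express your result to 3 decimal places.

0.929

Rank p: 4, 3, 2, 1, 8, 5, 6, 7
Rank q: 4, 1, 3, 2, 8, 5, 6, 7
d = rank(p) − rank(q): 0, 2, -1, -1, 0, 0, 0, 0; Σd² = 6
ρ = 1 − 6Σd² / [n(n²−1)] = 1 − 6×6 / (8×63) = 1 − 36/504 ≈ 0.929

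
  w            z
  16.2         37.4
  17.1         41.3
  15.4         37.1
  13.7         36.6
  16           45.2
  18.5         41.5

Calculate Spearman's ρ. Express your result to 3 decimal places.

0.657

Rank w: 4, 5, 2, 1, 3, 6
Rank z: 3, 4, 2, 1, 6, 5
d = rank(w) − rank(z): 1, 1, 0, 0, -3, 1; Σd² = 12
ρ = 1 − 6Σd² / [n(n²−1)] = 1 − 6×12 / (6×35) = 1 − 72/210 ≈ 0.657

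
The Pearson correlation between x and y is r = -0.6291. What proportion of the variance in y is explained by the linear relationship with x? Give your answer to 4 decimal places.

0.3958

r² = (-0.6291)² = 0.3958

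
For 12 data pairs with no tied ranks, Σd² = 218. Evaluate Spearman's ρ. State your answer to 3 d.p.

0.238

ρ = 1 − 6Σd² / [n(n²−1)] = 1 − 6×218 / (12×143)
  = 1 − 1308/1716 = 1 − 0.7622 ≈ 0.238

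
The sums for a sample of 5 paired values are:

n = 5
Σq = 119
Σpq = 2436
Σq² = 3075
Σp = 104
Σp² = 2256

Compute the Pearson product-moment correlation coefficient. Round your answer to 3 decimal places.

r = (nΣpq − ΣpΣq) / √[(nΣp² − (Σp)²)(nΣq² − (Σq)²)]
Numerator: 5×2436 − 104×119 = -196
Denominator: √[(11280 − 10816)(15375 − 14161)] = √[464 × 1214] = 750.5305
r = -196 / 750.5305 ≈ -0.261

-0.261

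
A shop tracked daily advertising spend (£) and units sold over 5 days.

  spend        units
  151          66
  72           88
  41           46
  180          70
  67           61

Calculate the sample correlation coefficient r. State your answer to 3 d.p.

0.288

n = 5, Σx = 511, Σy = 331, Σx² = 66555, Σy² = 22837, Σxy = 34875
nΣxy − ΣxΣy = 174375 − 169141 = 5234
nΣx² − (Σx)² = 332775 − 261121 = 71654; nΣy² − (Σy)² = 114185 − 109561 = 4624
r = 5234 / √(71654 × 4624) = 5234 / 18202.4201 ≈ 0.288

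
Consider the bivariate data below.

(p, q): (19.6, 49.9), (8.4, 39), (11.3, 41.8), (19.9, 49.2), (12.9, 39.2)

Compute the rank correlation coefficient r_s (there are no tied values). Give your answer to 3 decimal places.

Rank p: 4, 1, 2, 5, 3
Rank q: 5, 1, 3, 4, 2
d = rank(p) − rank(q): -1, 0, -1, 1, 1; Σd² = 4
ρ = 1 − 6Σd² / [n(n²−1)] = 1 − 6×4 / (5×24) = 1 − 24/120 ≈ 0.800

0.800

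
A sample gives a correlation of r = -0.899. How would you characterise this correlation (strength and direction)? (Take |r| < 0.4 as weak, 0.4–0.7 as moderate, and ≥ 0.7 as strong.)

r = -0.899 < 0 so the relationship is negative.
|r| = 0.899, which falls in the strong range.

strong negative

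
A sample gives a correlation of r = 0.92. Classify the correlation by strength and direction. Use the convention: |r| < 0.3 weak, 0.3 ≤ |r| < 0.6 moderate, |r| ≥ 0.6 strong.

strong positive

r = 0.92 > 0 so the relationship is positive.
|r| = 0.92, which falls in the strong range.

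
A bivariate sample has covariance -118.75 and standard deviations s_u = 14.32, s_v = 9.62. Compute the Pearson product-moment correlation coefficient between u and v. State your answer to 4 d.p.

r = Cov(u,v) / (s_u · s_v) = -118.75 / (14.32 × 9.62)
  = -118.75 / 137.7584 ≈ -0.8620

-0.8620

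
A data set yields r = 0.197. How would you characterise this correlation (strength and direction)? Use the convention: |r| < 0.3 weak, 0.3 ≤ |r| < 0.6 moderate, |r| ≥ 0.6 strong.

r = 0.197 > 0 so the relationship is positive.
|r| = 0.197, which falls in the weak range.

weak positive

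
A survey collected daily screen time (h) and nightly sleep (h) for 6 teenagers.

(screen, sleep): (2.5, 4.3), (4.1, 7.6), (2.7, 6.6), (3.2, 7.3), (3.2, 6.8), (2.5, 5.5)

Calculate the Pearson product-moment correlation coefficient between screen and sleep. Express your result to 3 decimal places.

n = 6, Σx = 18.2, Σy = 38.1, Σx² = 57.08, Σy² = 249.59, Σxy = 118.6
nΣxy − ΣxΣy = 711.6 − 693.42 = 18.18
nΣx² − (Σx)² = 342.48 − 331.24 = 11.24; nΣy² − (Σy)² = 1497.54 − 1451.61 = 45.93
r = 18.18 / √(11.24 × 45.93) = 18.18 / 22.7212 ≈ 0.800

0.800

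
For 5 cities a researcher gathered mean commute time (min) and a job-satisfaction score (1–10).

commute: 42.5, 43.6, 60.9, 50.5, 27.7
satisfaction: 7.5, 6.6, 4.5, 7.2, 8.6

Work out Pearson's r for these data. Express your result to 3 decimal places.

-0.910

n = 5, Σx = 225.2, Σy = 34.4, Σx² = 10733.56, Σy² = 245.86, Σxy = 1482.38
nΣxy − ΣxΣy = 7411.9 − 7746.88 = -334.98
nΣx² − (Σx)² = 53667.8 − 50715.04 = 2952.76; nΣy² − (Σy)² = 1229.3 − 1183.36 = 45.94
r = -334.98 / √(2952.76 × 45.94) = -334.98 / 368.3067 ≈ -0.910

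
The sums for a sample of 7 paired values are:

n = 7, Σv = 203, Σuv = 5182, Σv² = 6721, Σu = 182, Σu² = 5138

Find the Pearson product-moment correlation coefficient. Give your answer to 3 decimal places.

r = (nΣuv − ΣuΣv) / √[(nΣu² − (Σu)²)(nΣv² − (Σv)²)]
Numerator: 7×5182 − 182×203 = -672
Denominator: √[(35966 − 33124)(47047 − 41209)] = √[2842 × 5838] = 4073.2783
r = -672 / 4073.2783 ≈ -0.165

-0.165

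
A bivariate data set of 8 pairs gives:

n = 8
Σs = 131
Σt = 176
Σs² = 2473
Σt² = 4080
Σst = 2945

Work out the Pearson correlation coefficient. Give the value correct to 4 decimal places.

r = (nΣst − ΣsΣt) / √[(nΣs² − (Σs)²)(nΣt² − (Σt)²)]
Numerator: 8×2945 − 131×176 = 504
Denominator: √[(19784 − 17161)(32640 − 30976)] = √[2623 × 1664] = 2089.1797
r = 504 / 2089.1797 ≈ 0.2412

0.2412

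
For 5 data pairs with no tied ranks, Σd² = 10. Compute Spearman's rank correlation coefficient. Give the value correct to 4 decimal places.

0.5000

ρ = 1 − 6Σd² / [n(n²−1)] = 1 − 6×10 / (5×24)
  = 1 − 60/120 = 1 − 0.50000 ≈ 0.5000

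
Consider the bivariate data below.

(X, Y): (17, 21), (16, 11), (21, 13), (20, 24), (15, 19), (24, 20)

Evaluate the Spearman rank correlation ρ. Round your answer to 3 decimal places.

0.257

Rank X: 3, 2, 5, 4, 1, 6
Rank Y: 5, 1, 2, 6, 3, 4
d = rank(X) − rank(Y): -2, 1, 3, -2, -2, 2; Σd² = 26
ρ = 1 − 6Σd² / [n(n²−1)] = 1 − 6×26 / (6×35) = 1 − 156/210 ≈ 0.257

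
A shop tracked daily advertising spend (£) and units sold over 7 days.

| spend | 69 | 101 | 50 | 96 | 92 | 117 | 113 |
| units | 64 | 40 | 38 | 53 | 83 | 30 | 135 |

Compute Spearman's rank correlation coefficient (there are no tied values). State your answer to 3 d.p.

Rank spend: 2, 5, 1, 4, 3, 7, 6
Rank units: 5, 3, 2, 4, 6, 1, 7
d = rank(spend) − rank(units): -3, 2, -1, 0, -3, 6, -1; Σd² = 60
ρ = 1 − 6Σd² / [n(n²−1)] = 1 − 6×60 / (7×48) = 1 − 360/336 ≈ -0.071

-0.071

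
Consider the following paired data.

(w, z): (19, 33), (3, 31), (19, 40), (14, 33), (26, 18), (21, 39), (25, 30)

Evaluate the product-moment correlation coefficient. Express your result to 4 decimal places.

n = 7, Σw = 127, Σz = 224, Σw² = 2669, Σz² = 7484, Σwz = 3979
nΣwz − ΣwΣz = 27853 − 28448 = -595
nΣw² − (Σw)² = 18683 − 16129 = 2554; nΣz² − (Σz)² = 52388 − 50176 = 2212
r = -595 / √(2554 × 2212) = -595 / 2376.8567 ≈ -0.2503

-0.2503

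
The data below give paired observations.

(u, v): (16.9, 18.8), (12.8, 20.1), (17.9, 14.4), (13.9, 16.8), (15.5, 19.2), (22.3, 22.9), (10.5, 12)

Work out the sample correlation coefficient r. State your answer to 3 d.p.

n = 7, Σu = 109.8, Σv = 124.2, Σu² = 1810.86, Σv² = 2284.1, Σuv = 2000.55
nΣuv − ΣuΣv = 14003.85 − 13637.16 = 366.69
nΣu² − (Σu)² = 12676.02 − 12056.04 = 619.98; nΣv² − (Σv)² = 15988.7 − 15425.64 = 563.06
r = 366.69 / √(619.98 × 563.06) = 366.69 / 590.8350 ≈ 0.621

0.621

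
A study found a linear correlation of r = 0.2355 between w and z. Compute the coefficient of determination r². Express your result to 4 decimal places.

0.0555

r² = (0.2355)² = 0.0555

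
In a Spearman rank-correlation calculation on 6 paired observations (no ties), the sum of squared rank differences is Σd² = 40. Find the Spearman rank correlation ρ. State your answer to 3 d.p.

ρ = 1 − 6Σd² / [n(n²−1)] = 1 − 6×40 / (6×35)
  = 1 − 240/210 = 1 − 1.1429 ≈ -0.143

-0.143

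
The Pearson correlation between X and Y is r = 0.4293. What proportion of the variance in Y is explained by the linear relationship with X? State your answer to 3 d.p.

0.184

r² = (0.4293)² = 0.184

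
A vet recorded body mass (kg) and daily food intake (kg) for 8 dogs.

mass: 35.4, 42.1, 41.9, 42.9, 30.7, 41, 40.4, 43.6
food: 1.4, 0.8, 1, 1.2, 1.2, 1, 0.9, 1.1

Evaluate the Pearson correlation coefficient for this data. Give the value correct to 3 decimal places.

n = 8, Σx = 318, Σy = 8.6, Σx² = 12778.2, Σy² = 9.5, Σxy = 338.78
nΣxy − ΣxΣy = 2710.24 − 2734.8 = -24.56
nΣx² − (Σx)² = 102225.6 − 101124 = 1101.6; nΣy² − (Σy)² = 76 − 73.96 = 2.04
r = -24.56 / √(1101.6 × 2.04) = -24.56 / 47.4053 ≈ -0.518

-0.518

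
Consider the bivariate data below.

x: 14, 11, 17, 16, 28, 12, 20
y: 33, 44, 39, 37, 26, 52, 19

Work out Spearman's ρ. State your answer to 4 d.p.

-0.7857

Rank x: 3, 1, 5, 4, 7, 2, 6
Rank y: 3, 6, 5, 4, 2, 7, 1
d = rank(x) − rank(y): 0, -5, 0, 0, 5, -5, 5; Σd² = 100
ρ = 1 − 6Σd² / [n(n²−1)] = 1 − 6×100 / (7×48) = 1 − 600/336 ≈ -0.7857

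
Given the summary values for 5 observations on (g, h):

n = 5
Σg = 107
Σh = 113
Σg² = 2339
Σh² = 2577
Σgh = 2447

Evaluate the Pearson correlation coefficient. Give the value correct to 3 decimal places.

0.852

r = (nΣgh − ΣgΣh) / √[(nΣg² − (Σg)²)(nΣh² − (Σh)²)]
Numerator: 5×2447 − 107×113 = 144
Denominator: √[(11695 − 11449)(12885 − 12769)] = √[246 × 116] = 168.9260
r = 144 / 168.9260 ≈ 0.852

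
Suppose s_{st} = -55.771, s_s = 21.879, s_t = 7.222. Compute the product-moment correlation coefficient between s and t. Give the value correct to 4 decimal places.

-0.3530

r = Cov(s,t) / (s_s · s_t) = -55.771 / (21.879 × 7.222)
  = -55.771 / 158.0101 ≈ -0.3530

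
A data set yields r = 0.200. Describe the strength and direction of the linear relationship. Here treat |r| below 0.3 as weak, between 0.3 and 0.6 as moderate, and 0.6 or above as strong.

r = 0.200 > 0 so the relationship is positive.
|r| = 0.200, which falls in the weak range.

weak positive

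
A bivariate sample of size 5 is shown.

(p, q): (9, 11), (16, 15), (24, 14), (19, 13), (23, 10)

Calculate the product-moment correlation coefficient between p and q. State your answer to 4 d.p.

0.1075

n = 5, Σp = 91, Σq = 63, Σp² = 1803, Σq² = 811, Σpq = 1152
nΣpq − ΣpΣq = 5760 − 5733 = 27
nΣp² − (Σp)² = 9015 − 8281 = 734; nΣq² − (Σq)² = 4055 − 3969 = 86
r = 27 / √(734 × 86) = 27 / 251.2449 ≈ 0.1075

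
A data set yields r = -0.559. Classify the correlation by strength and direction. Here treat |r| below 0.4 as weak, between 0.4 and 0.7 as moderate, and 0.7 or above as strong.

moderate negative

r = -0.559 < 0 so the relationship is negative.
|r| = 0.559, which falls in the moderate range.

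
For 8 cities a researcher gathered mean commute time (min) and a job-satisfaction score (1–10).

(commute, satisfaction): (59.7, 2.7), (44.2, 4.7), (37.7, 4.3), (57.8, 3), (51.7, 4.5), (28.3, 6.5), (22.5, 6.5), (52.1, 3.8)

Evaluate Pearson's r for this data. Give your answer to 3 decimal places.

-0.941

n = 8, Σx = 354, Σy = 36, Σx² = 16974.3, Σy² = 176.06, Σxy = 1465.27
nΣxy − ΣxΣy = 11722.16 − 12744 = -1021.84
nΣx² − (Σx)² = 135794.4 − 125316 = 10478.4; nΣy² − (Σy)² = 1408.48 − 1296 = 112.48
r = -1021.84 / √(10478.4 × 112.48) = -1021.84 / 1085.6383 ≈ -0.941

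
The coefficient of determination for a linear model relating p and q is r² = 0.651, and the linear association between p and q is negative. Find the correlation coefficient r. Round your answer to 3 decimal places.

|r| = √0.651 = 0.807
The association is negative, so r = −0.807.

-0.807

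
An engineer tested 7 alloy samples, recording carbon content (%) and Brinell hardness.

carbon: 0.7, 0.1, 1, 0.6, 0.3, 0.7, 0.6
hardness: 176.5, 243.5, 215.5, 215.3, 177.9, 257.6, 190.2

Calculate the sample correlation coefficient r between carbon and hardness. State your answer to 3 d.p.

n = 7, Σx = 4, Σy = 1476.5, Σx² = 2.8, Σy² = 317421.05, Σxy = 840.39
nΣxy − ΣxΣy = 5882.73 − 5906 = -23.27
nΣx² − (Σx)² = 19.6 − 16 = 3.6; nΣy² − (Σy)² = 2221947.35 − 2180052.25 = 41895.1
r = -23.27 / √(3.6 × 41895.1) = -23.27 / 388.3585 ≈ -0.060

-0.060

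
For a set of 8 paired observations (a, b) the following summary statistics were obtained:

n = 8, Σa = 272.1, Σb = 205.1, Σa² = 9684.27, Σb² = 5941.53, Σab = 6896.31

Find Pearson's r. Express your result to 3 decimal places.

r = (nΣab − ΣaΣb) / √[(nΣa² − (Σa)²)(nΣb² − (Σb)²)]
Numerator: 8×6896.31 − 272.1×205.1 = -637.23
Denominator: √[(77474.16 − 74038.41)(47532.24 − 42066.01)] = √[3435.75 × 5466.23] = 4333.6589
r = -637.23 / 4333.6589 ≈ -0.147

-0.147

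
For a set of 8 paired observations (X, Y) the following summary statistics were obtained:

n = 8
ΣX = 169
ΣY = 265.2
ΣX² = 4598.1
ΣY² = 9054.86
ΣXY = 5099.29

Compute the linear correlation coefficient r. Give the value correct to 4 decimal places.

r = (nΣXY − ΣXΣY) / √[(nΣX² − (ΣX)²)(nΣY² − (ΣY)²)]
Numerator: 8×5099.29 − 169×265.2 = -4024.48
Denominator: √[(36784.8 − 28561)(72438.88 − 70331.04)] = √[8223.8 × 2107.84] = 4163.4667
r = -4024.48 / 4163.4667 ≈ -0.9666

-0.9666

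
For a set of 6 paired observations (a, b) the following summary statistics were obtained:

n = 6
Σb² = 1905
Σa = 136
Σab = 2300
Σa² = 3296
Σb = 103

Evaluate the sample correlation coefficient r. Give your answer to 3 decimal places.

r = (nΣab − ΣaΣb) / √[(nΣa² − (Σa)²)(nΣb² − (Σb)²)]
Numerator: 6×2300 − 136×103 = -208
Denominator: √[(19776 − 18496)(11430 − 10609)] = √[1280 × 821] = 1025.1244
r = -208 / 1025.1244 ≈ -0.203

-0.203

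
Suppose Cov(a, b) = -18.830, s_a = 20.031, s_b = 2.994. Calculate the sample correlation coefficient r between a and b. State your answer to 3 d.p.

-0.314

r = Cov(a,b) / (s_a · s_b) = -18.830 / (20.031 × 2.994)
  = -18.830 / 59.9728 ≈ -0.314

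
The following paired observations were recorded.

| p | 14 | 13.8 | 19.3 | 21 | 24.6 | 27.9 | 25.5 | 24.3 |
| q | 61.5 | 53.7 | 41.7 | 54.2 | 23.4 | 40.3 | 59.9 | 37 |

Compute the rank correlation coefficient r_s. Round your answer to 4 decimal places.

-0.3810

Rank p: 2, 1, 3, 4, 6, 8, 7, 5
Rank q: 8, 5, 4, 6, 1, 3, 7, 2
d = rank(p) − rank(q): -6, -4, -1, -2, 5, 5, 0, 3; Σd² = 116
ρ = 1 − 6Σd² / [n(n²−1)] = 1 − 6×116 / (8×63) = 1 − 696/504 ≈ -0.3810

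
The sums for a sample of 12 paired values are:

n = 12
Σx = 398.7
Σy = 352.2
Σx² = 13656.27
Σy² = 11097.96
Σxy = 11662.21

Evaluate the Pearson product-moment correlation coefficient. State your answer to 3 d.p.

-0.071

r = (nΣxy − ΣxΣy) / √[(nΣx² − (Σx)²)(nΣy² − (Σy)²)]
Numerator: 12×11662.21 − 398.7×352.2 = -475.62
Denominator: √[(163875.24 − 158961.69)(133175.52 − 124044.84)] = √[4913.55 × 9130.68] = 6698.0634
r = -475.62 / 6698.0634 ≈ -0.071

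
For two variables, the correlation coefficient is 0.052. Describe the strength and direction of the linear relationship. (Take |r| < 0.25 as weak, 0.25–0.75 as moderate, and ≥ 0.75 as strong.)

weak positive

r = 0.052 > 0 so the relationship is positive.
|r| = 0.052, which falls in the weak range.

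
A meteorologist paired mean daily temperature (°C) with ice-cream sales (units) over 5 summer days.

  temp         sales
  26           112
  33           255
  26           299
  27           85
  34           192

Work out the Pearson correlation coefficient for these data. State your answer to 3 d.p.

n = 5, Σx = 146, Σy = 943, Σx² = 4326, Σy² = 211059, Σxy = 27924
nΣxy − ΣxΣy = 139620 − 137678 = 1942
nΣx² − (Σx)² = 21630 − 21316 = 314; nΣy² − (Σy)² = 1055295 − 889249 = 166046
r = 1942 / √(314 × 166046) = 1942 / 7220.6955 ≈ 0.269

0.269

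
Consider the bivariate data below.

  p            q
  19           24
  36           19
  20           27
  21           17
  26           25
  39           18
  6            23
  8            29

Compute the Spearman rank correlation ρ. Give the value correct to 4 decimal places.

Rank p: 3, 7, 4, 5, 6, 8, 1, 2
Rank q: 5, 3, 7, 1, 6, 2, 4, 8
d = rank(p) − rank(q): -2, 4, -3, 4, 0, 6, -3, -6; Σd² = 126
ρ = 1 − 6Σd² / [n(n²−1)] = 1 − 6×126 / (8×63) = 1 − 756/504 ≈ -0.5000

-0.5000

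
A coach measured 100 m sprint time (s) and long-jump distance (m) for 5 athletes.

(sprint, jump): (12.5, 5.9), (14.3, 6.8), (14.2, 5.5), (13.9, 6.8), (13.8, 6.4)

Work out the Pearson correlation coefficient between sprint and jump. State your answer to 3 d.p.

n = 5, Σx = 68.7, Σy = 31.4, Σx² = 946.03, Σy² = 198.5, Σxy = 431.93
nΣxy − ΣxΣy = 2159.65 − 2157.18 = 2.47
nΣx² − (Σx)² = 4730.15 − 4719.69 = 10.46; nΣy² − (Σy)² = 992.5 − 985.96 = 6.54
r = 2.47 / √(10.46 × 6.54) = 2.47 / 8.2709 ≈ 0.299

0.299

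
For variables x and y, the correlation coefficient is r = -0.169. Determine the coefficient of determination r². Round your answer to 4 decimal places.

0.0286

r² = (-0.169)² = 0.0286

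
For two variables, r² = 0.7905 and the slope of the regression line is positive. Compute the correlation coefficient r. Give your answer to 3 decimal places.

0.889

|r| = √0.7905 = 0.889
The association is positive, so r = 0.889.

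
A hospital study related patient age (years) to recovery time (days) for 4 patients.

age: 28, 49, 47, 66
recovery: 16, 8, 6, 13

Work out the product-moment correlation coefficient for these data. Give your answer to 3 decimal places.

n = 4, Σx = 190, Σy = 43, Σx² = 9750, Σy² = 525, Σxy = 1980
nΣxy − ΣxΣy = 7920 − 8170 = -250
nΣx² − (Σx)² = 39000 − 36100 = 2900; nΣy² − (Σy)² = 2100 − 1849 = 251
r = -250 / √(2900 × 251) = -250 / 853.1706 ≈ -0.293

-0.293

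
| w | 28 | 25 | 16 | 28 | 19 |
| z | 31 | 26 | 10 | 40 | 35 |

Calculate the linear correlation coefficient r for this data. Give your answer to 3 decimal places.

0.672

n = 5, Σw = 116, Σz = 142, Σw² = 2810, Σz² = 4562, Σwz = 3463
nΣwz − ΣwΣz = 17315 − 16472 = 843
nΣw² − (Σw)² = 14050 − 13456 = 594; nΣz² − (Σz)² = 22810 − 20164 = 2646
r = 843 / √(594 × 2646) = 843 / 1253.6842 ≈ 0.672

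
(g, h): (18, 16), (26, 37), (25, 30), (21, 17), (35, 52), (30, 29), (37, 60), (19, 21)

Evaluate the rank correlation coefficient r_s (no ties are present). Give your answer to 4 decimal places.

Rank g: 1, 5, 4, 3, 7, 6, 8, 2
Rank h: 1, 6, 5, 2, 7, 4, 8, 3
d = rank(g) − rank(h): 0, -1, -1, 1, 0, 2, 0, -1; Σd² = 8
ρ = 1 − 6Σd² / [n(n²−1)] = 1 − 6×8 / (8×63) = 1 − 48/504 ≈ 0.9048

0.9048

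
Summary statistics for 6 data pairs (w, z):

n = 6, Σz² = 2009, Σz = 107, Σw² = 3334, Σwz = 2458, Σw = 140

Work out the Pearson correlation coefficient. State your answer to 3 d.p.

-0.469

r = (nΣwz − ΣwΣz) / √[(nΣw² − (Σw)²)(nΣz² − (Σz)²)]
Numerator: 6×2458 − 140×107 = -232
Denominator: √[(20004 − 19600)(12054 − 11449)] = √[404 × 605] = 494.3885
r = -232 / 494.3885 ≈ -0.469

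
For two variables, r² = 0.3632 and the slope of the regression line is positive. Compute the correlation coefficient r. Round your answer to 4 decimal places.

|r| = √0.3632 = 0.6027
The association is positive, so r = 0.6027.

0.6027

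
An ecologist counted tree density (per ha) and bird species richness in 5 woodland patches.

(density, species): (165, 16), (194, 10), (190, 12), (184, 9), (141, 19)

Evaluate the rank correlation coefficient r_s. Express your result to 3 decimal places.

Rank density: 2, 5, 4, 3, 1
Rank species: 4, 2, 3, 1, 5
d = rank(density) − rank(species): -2, 3, 1, 2, -4; Σd² = 34
ρ = 1 − 6Σd² / [n(n²−1)] = 1 − 6×34 / (5×24) = 1 − 204/120 ≈ -0.700

-0.700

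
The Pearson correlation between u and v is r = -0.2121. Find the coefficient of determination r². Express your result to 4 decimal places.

r² = (-0.2121)² = 0.0450

0.0450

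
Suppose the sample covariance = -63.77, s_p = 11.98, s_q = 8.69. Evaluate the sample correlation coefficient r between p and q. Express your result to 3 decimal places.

-0.613

r = Cov(p,q) / (s_p · s_q) = -63.77 / (11.98 × 8.69)
  = -63.77 / 104.1062 ≈ -0.613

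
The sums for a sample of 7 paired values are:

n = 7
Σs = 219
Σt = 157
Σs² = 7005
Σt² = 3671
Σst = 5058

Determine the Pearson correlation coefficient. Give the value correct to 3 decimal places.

0.964

r = (nΣst − ΣsΣt) / √[(nΣs² − (Σs)²)(nΣt² − (Σt)²)]
Numerator: 7×5058 − 219×157 = 1023
Denominator: √[(49035 − 47961)(25697 − 24649)] = √[1074 × 1048] = 1060.9204
r = 1023 / 1060.9204 ≈ 0.964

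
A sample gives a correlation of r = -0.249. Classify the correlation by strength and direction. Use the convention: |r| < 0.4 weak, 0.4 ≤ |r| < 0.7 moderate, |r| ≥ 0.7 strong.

weak negative

r = -0.249 < 0 so the relationship is negative.
|r| = 0.249, which falls in the weak range.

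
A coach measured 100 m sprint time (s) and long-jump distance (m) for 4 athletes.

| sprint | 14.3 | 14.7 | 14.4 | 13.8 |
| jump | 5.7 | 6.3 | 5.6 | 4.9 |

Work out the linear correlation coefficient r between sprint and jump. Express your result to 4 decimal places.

0.9782

n = 4, Σx = 57.2, Σy = 22.5, Σx² = 818.38, Σy² = 127.55, Σxy = 322.38
nΣxy − ΣxΣy = 1289.52 − 1287 = 2.52
nΣx² − (Σx)² = 3273.52 − 3271.84 = 1.68; nΣy² − (Σy)² = 510.2 − 506.25 = 3.95
r = 2.52 / √(1.68 × 3.95) = 2.52 / 2.5760 ≈ 0.9782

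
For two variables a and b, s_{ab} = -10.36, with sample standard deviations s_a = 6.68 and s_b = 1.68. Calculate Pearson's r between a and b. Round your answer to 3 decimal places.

-0.923

r = Cov(a,b) / (s_a · s_b) = -10.36 / (6.68 × 1.68)
  = -10.36 / 11.2224 ≈ -0.923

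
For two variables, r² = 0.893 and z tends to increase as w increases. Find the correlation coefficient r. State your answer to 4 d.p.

0.9450

|r| = √0.893 = 0.9450
The association is positive, so r = 0.9450.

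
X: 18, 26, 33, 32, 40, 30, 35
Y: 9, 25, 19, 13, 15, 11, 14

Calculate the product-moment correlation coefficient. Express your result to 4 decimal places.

0.1523

n = 7, ΣX = 214, ΣY = 106, ΣX² = 6838, ΣY² = 1778, ΣXY = 3275
nΣXY − ΣXΣY = 22925 − 22684 = 241
nΣX² − (ΣX)² = 47866 − 45796 = 2070; nΣY² − (ΣY)² = 12446 − 11236 = 1210
r = 241 / √(2070 × 1210) = 241 / 1582.6244 ≈ 0.1523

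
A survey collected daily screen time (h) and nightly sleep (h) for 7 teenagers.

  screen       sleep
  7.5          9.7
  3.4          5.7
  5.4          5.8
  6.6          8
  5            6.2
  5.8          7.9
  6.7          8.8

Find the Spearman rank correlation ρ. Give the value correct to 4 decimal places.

0.9643

Rank screen: 7, 1, 3, 5, 2, 4, 6
Rank sleep: 7, 1, 2, 5, 3, 4, 6
d = rank(screen) − rank(sleep): 0, 0, 1, 0, -1, 0, 0; Σd² = 2
ρ = 1 − 6Σd² / [n(n²−1)] = 1 − 6×2 / (7×48) = 1 − 12/336 ≈ 0.9643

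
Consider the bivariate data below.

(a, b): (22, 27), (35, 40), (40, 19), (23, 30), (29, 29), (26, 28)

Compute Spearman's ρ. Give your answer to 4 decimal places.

-0.0286

Rank a: 1, 5, 6, 2, 4, 3
Rank b: 2, 6, 1, 5, 4, 3
d = rank(a) − rank(b): -1, -1, 5, -3, 0, 0; Σd² = 36
ρ = 1 − 6Σd² / [n(n²−1)] = 1 − 6×36 / (6×35) = 1 − 216/210 ≈ -0.0286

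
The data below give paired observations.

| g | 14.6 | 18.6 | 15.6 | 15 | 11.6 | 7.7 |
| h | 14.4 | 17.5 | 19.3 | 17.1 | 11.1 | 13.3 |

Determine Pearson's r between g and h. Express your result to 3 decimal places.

0.710

n = 6, Σg = 83.1, Σh = 92.7, Σg² = 1221.33, Σh² = 1478.61, Σgh = 1324.49
nΣgh − ΣgΣh = 7946.94 − 7703.37 = 243.57
nΣg² − (Σg)² = 7327.98 − 6905.61 = 422.37; nΣh² − (Σh)² = 8871.66 − 8593.29 = 278.37
r = 243.57 / √(422.37 × 278.37) = 243.57 / 342.8923 ≈ 0.710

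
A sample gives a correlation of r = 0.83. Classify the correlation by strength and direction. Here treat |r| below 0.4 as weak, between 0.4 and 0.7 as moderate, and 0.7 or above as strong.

r = 0.83 > 0 so the relationship is positive.
|r| = 0.83, which falls in the strong range.

strong positive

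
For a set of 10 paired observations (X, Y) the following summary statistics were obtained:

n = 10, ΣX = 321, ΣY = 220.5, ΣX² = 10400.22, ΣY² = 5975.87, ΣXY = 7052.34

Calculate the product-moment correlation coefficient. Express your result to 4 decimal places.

r = (nΣXY − ΣXΣY) / √[(nΣX² − (ΣX)²)(nΣY² − (ΣY)²)]
Numerator: 10×7052.34 − 321×220.5 = -257.1
Denominator: √[(104002.2 − 103041)(59758.7 − 48620.25)] = √[961.2 × 11138.45] = 3272.0449
r = -257.1 / 3272.0449 ≈ -0.0786

-0.0786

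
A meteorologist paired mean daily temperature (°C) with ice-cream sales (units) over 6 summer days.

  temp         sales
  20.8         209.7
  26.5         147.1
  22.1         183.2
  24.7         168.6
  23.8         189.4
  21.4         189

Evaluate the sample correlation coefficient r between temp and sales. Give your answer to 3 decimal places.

n = 6, Σx = 139.3, Σy = 1087, Σx² = 3257.79, Σy² = 199194.06, Σxy = 25025.37
nΣxy − ΣxΣy = 150152.22 − 151419.1 = -1266.88
nΣx² − (Σx)² = 19546.74 − 19404.49 = 142.25; nΣy² − (Σy)² = 1195164.36 − 1181569 = 13595.36
r = -1266.88 / √(142.25 × 13595.36) = -1266.88 / 1390.6617 ≈ -0.911

-0.911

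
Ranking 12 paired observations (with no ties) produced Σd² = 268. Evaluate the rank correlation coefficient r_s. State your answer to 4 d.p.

ρ = 1 − 6Σd² / [n(n²−1)] = 1 − 6×268 / (12×143)
  = 1 − 1608/1716 = 1 − 0.93706 ≈ 0.0629

0.0629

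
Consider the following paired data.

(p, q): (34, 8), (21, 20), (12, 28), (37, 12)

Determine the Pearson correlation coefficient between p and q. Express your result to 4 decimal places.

-0.9563

n = 4, Σp = 104, Σq = 68, Σp² = 3110, Σq² = 1392, Σpq = 1472
nΣpq − ΣpΣq = 5888 − 7072 = -1184
nΣp² − (Σp)² = 12440 − 10816 = 1624; nΣq² − (Σq)² = 5568 − 4624 = 944
r = -1184 / √(1624 × 944) = -1184 / 1238.1664 ≈ -0.9563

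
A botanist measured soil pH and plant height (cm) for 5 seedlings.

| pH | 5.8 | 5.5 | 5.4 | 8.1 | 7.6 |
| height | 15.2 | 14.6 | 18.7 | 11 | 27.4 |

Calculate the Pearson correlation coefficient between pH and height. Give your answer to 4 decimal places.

0.1157

n = 5, Σx = 32.4, Σy = 86.9, Σx² = 216.42, Σy² = 1665.65, Σxy = 566.78
nΣxy − ΣxΣy = 2833.9 − 2815.56 = 18.34
nΣx² − (Σx)² = 1082.1 − 1049.76 = 32.34; nΣy² − (Σy)² = 8328.25 − 7551.61 = 776.64
r = 18.34 / √(32.34 × 776.64) = 18.34 / 158.4820 ≈ 0.1157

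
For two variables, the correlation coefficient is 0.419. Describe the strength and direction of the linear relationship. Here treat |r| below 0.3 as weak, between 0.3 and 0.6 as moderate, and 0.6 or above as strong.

r = 0.419 > 0 so the relationship is positive.
|r| = 0.419, which falls in the moderate range.

moderate positive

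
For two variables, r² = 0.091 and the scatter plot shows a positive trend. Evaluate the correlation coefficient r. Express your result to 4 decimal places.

0.3017

|r| = √0.091 = 0.3017
The association is positive, so r = 0.3017.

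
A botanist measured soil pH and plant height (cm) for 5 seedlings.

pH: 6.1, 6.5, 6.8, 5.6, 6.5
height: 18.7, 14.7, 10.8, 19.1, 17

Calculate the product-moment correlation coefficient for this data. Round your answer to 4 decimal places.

-0.8482

n = 5, Σx = 31.5, Σy = 80.3, Σx² = 199.31, Σy² = 1336.23, Σxy = 500.52
nΣxy − ΣxΣy = 2502.6 − 2529.45 = -26.85
nΣx² − (Σx)² = 996.55 − 992.25 = 4.3; nΣy² − (Σy)² = 6681.15 − 6448.09 = 233.06
r = -26.85 / √(4.3 × 233.06) = -26.85 / 31.6569 ≈ -0.8482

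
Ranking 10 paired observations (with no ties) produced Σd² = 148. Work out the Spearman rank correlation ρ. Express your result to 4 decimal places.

0.1030

ρ = 1 − 6Σd² / [n(n²−1)] = 1 − 6×148 / (10×99)
  = 1 − 888/990 = 1 − 0.89697 ≈ 0.1030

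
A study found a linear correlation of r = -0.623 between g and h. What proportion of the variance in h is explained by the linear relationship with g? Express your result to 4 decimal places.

0.3881

r² = (-0.623)² = 0.3881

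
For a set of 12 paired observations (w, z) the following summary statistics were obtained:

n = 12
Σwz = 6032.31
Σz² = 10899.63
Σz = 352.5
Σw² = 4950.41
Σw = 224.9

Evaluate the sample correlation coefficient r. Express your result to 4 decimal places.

r = (nΣwz − ΣwΣz) / √[(nΣw² − (Σw)²)(nΣz² − (Σz)²)]
Numerator: 12×6032.31 − 224.9×352.5 = -6889.53
Denominator: √[(59404.92 − 50580.01)(130795.56 − 124256.25)] = √[8824.91 × 6539.31] = 7596.6323
r = -6889.53 / 7596.6323 ≈ -0.9069

-0.9069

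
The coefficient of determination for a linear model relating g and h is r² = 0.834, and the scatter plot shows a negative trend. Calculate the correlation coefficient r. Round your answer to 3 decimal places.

|r| = √0.834 = 0.913
The association is negative, so r = −0.913.

-0.913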